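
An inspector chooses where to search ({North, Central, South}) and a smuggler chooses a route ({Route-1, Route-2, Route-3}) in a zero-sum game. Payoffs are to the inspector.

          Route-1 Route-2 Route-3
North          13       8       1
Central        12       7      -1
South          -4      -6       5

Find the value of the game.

Row minima: North → 1, Central → -1, South → -6; maximin = 1.
Column maxima: Route-1 → 13, Route-2 → 8, Route-3 → 5; minimax = 5.
1 ≠ 5, so there is no saddle point; optimal play is mixed.
Central is strictly dominated by North, so the inspector never plays it.
Route-1 is strictly dominated by Route-2 (it gives the inspector strictly more in every row), so the smuggler never plays it.
On the remaining 2×2 (North, South vs Route-2, Route-3):
Let the inspector play North with probability p. Expected payoff against Route-2: 8p + (-6)(1−p) = 14p − 6; against Route-3: 1p + 5(1−p) = −4p + 5.
Setting these equal: 14p − 6 = −4p + 5 ⇒ 18p = 11 ⇒ p = 11/18, and the value is (14)·(11/18) − 6 = 23/9.
For the smuggler: with q = P(Route-2), equating North's and South's payoffs gives 7q + 1 = −11q + 5 ⇒ q = 2/9.

23/9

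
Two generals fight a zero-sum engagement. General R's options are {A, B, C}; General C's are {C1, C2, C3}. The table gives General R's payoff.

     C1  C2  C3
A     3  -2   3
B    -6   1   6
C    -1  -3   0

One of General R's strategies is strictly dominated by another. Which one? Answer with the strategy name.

C

A gives a strictly higher payoff than C against every column: 3 > -1, -2 > -3, 3 > 0.
So C is strictly dominated and General R never plays it.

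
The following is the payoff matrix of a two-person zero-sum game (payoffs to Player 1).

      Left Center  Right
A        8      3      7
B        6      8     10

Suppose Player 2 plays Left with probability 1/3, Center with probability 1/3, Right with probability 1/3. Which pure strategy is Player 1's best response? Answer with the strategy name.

Expected payoff of A: (1/3)·8 + (1/3)·3 + (1/3)·7 = 6.
Expected payoff of B: (1/3)·6 + (1/3)·8 + (1/3)·10 = 8.
The largest is 8, so Player 1's best response is B.

B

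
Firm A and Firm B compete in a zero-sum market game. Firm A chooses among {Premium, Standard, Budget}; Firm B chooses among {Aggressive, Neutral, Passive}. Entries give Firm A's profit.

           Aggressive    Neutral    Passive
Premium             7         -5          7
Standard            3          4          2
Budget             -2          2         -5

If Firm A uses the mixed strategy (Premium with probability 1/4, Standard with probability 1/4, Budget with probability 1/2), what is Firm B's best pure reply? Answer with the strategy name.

Passive

If Firm B plays Aggressive, Firm A's expected payoff is (1/4)·7 + (1/4)·3 + (1/2)·(-2) = 3/2.
If Firm B plays Neutral, Firm A's expected payoff is (1/4)·(-5) + (1/4)·4 + (1/2)·2 = 3/4.
If Firm B plays Passive, Firm A's expected payoff is (1/4)·7 + (1/4)·2 + (1/2)·(-5) = -1/4.
Firm B minimizes Firm A's payoff; the smallest is -1/4, so the best response is Passive.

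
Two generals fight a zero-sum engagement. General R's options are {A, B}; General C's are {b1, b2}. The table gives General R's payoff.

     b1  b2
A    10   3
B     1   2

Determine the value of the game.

Row minima: A → 3, B → 1; maximin = 3.
Column maxima: b1 → 10, b2 → 3; minimax = 3.
Since maximin = minimax = 3, there is a saddle point and the value is 3.

3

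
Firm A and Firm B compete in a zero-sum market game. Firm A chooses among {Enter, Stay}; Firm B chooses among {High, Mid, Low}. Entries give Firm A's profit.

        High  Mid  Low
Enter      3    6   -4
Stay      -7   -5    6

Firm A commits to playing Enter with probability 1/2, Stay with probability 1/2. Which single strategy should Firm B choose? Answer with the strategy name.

If Firm B plays High, Firm A's expected payoff is (1/2)·3 + (1/2)·(-7) = -2.
If Firm B plays Mid, Firm A's expected payoff is (1/2)·6 + (1/2)·(-5) = 1/2.
If Firm B plays Low, Firm A's expected payoff is (1/2)·(-4) + (1/2)·6 = 1.
Firm B minimizes Firm A's payoff; the smallest is -2, so the best response is High.

High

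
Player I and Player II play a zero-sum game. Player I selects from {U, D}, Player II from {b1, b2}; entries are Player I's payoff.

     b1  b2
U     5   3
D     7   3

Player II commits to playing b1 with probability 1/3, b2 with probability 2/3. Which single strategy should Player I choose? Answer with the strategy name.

Expected payoff of U: (1/3)·5 + (2/3)·3 = 11/3.
Expected payoff of D: (1/3)·7 + (2/3)·3 = 13/3.
The largest is 13/3, so Player I's best response is D.

D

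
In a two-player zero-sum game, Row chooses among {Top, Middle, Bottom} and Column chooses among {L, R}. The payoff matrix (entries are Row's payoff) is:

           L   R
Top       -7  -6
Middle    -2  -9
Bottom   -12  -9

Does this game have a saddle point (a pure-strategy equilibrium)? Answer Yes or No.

Row minima: Top → -7, Middle → -9, Bottom → -12; maximin = -7.
Column maxima: L → -2, R → -6; minimax = -6.
-7 ≠ -6, so no pure-strategy equilibrium exists.

No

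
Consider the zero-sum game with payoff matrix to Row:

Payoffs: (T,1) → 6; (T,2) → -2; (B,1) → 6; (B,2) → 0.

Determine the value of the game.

Row minima: T → -2, B → 0; maximin = 0.
Column maxima: 1 → 6, 2 → 0; minimax = 0.
Since maximin = minimax = 0, there is a saddle point and the value is 0.

0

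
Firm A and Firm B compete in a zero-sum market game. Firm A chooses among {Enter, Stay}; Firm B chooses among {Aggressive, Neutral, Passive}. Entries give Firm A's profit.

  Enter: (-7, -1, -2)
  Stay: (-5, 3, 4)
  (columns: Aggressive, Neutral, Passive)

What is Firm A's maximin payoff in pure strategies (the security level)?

Row minima: Enter → -7, Stay → -5.
The best of these is -5.

-5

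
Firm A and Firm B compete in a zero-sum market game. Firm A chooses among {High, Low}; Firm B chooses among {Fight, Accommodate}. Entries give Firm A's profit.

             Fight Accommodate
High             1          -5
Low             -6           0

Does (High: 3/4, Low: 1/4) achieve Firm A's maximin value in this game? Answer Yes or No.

Against Fight this mix gives (3/4)·1 + (1/4)·(-6) = -3/4.
Against Accommodate this mix gives (3/4)·(-5) + (1/4)·0 = -15/4.
Firm B will play Accommodate, holding Firm A to -15/4. Shifting weight toward the row that does better against Accommodate would raise this floor (the equalizing mix achieves -5/2 against both Accommodate and Fight), so the proposed strategy is not optimal.

No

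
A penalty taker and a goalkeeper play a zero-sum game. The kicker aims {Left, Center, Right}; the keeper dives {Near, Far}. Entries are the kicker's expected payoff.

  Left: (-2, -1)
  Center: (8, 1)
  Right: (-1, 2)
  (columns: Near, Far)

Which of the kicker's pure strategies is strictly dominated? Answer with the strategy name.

Left

Center gives a strictly higher payoff than Left against every column: 8 > -2, 1 > -1.
So Left is strictly dominated and the kicker never plays it.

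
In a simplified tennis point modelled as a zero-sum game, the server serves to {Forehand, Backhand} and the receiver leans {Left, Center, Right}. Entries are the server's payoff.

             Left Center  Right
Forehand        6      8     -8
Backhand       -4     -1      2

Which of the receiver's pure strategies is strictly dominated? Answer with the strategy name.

Left holds the server's payoff strictly below Center in every row: 6 < 8, -4 < -1.
So Center is strictly dominated for the receiver.

Center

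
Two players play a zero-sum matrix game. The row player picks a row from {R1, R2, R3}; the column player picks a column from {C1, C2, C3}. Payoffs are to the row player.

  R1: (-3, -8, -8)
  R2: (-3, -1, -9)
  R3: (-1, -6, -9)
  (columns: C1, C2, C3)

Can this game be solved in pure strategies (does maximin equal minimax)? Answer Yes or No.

Yes

Row minima: R1 → -8, R2 → -9, R3 → -9; maximin = -8.
Column maxima: C1 → -1, C2 → -1, C3 → -8; minimax = -8.
maximin = minimax = -8, so a saddle point exists.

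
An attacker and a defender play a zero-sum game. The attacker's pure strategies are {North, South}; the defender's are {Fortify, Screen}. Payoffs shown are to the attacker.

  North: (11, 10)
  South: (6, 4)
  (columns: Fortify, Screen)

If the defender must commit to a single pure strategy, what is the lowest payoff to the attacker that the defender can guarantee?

Column maxima: Fortify → 11, Screen → 10.
The smallest of these is 10.

10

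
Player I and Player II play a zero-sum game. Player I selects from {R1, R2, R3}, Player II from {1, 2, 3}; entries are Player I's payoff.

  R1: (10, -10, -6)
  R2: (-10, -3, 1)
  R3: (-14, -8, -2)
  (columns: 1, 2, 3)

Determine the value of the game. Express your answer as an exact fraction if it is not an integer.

Row minima: R1 → -10, R2 → -10, R3 → -14; maximin = -10.
Column maxima: 1 → 10, 2 → -3, 3 → 1; minimax = -3.
-10 ≠ -3, so there is no saddle point; optimal play is mixed.
R3 is strictly dominated by R2, so Player I never plays it.
3 is strictly dominated by 2 (it gives Player I strictly more in every row), so Player II never plays it.
On the remaining 2×2 (R1, R2 vs 1, 2):
Let Player I play R1 with probability p. Expected payoff against 1: 10p + (-10)(1−p) = 20p − 10; against 2: (-10)p + (-3)(1−p) = −7p − 3.
Setting these equal: 20p − 10 = −7p − 3 ⇒ 27p = 7 ⇒ p = 7/27, and the value is (20)·(7/27) − 10 = -130/27.
For Player II: with q = P(1), equating R1's and R2's payoffs gives 20q − 10 = −7q − 3 ⇒ q = 7/27.

-130/27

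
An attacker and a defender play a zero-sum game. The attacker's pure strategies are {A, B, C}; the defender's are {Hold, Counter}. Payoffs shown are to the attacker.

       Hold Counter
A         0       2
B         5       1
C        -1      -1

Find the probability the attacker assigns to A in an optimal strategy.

Row minima: A → 0, B → 1, C → -1; maximin = 1.
Column maxima: Hold → 5, Counter → 2; minimax = 2.
1 ≠ 2, so there is no saddle point; optimal play is mixed.
C is strictly dominated by A, so the attacker never plays it.
On the remaining 2×2 (A, B vs Hold, Counter):
Let the attacker play A with probability p. Expected payoff against Hold: 0p + 5(1−p) = −5p + 5; against Counter: 2p + 1(1−p) = p + 1.
Setting these equal: −5p + 5 = p + 1 ⇒ −6p = -4 ⇒ p = 2/3, and the value is (-5)·(2/3) + 5 = 5/3.
For the defender: with q = P(Hold), equating A's and B's payoffs gives −2q + 2 = 4q + 1 ⇒ q = 1/6.

2/3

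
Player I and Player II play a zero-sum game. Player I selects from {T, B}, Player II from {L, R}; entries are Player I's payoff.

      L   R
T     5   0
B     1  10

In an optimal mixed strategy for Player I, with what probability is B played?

Row minima: T → 0, B → 1; maximin = 1.
Column maxima: L → 5, R → 10; minimax = 5.
1 ≠ 5, so there is no saddle point; optimal play is mixed.
Let Player I play T with probability p. Expected payoff against L: 5p + 1(1−p) = 4p + 1; against R: 0p + 10(1−p) = −10p + 10.
Setting these equal: 4p + 1 = −10p + 10 ⇒ 14p = 9 ⇒ p = 9/14, and the value is (4)·(9/14) + 1 = 25/7.
For Player II: with q = P(L), equating T's and B's payoffs gives 5q = −9q + 10 ⇒ q = 5/7.

5/14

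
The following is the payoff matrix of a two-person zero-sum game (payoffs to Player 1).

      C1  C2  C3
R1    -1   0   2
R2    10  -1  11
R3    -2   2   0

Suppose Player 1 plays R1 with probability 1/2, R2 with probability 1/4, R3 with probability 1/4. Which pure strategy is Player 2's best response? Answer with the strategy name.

C2

If Player 2 plays C1, Player 1's expected payoff is (1/2)·(-1) + (1/4)·10 + (1/4)·(-2) = 3/2.
If Player 2 plays C2, Player 1's expected payoff is (1/2)·0 + (1/4)·(-1) + (1/4)·2 = 1/4.
If Player 2 plays C3, Player 1's expected payoff is (1/2)·2 + (1/4)·11 + (1/4)·0 = 15/4.
Player 2 minimizes Player 1's payoff; the smallest is 1/4, so the best response is C2.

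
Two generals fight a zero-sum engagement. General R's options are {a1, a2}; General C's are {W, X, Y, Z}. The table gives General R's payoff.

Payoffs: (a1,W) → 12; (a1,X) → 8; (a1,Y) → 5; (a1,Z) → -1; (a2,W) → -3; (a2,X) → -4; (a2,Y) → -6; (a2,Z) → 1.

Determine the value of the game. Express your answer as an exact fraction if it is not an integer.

-1/13

Row minima: a1 → -1, a2 → -6; maximin = -1.
Column maxima: W → 12, X → 8, Y → 5, Z → 1; minimax = 1.
-1 ≠ 1, so there is no saddle point; optimal play is mixed.
W is strictly dominated by X (it gives General R strictly more in every row), so General C never plays it.
X is strictly dominated by Y (it gives General R strictly more in every row), so General C never plays it.
On the remaining 2×2 (a1, a2 vs Y, Z):
Let General R play a1 with probability p. Expected payoff against Y: 5p + (-6)(1−p) = 11p − 6; against Z: (-1)p + 1(1−p) = −2p + 1.
Setting these equal: 11p − 6 = −2p + 1 ⇒ 13p = 7 ⇒ p = 7/13, and the value is (11)·(7/13) − 6 = -1/13.
For General C: with q = P(Y), equating a1's and a2's payoffs gives 6q − 1 = −7q + 1 ⇒ q = 2/13.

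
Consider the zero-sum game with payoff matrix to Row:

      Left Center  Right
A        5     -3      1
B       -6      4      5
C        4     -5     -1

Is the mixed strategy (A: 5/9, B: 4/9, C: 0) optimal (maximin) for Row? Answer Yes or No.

Against Left this mix gives (5/9)·5 + (4/9)·(-6) = 1/9.
Against Center this mix gives (5/9)·(-3) + (4/9)·4 = 1/9.
Against Right this mix gives (5/9)·1 + (4/9)·5 = 25/9.
All of Column's active replies (Left, Center) yield 1/9, and no column does worse for Row. The mix makes Column indifferent and guarantees 1/9, so it is optimal.

Yes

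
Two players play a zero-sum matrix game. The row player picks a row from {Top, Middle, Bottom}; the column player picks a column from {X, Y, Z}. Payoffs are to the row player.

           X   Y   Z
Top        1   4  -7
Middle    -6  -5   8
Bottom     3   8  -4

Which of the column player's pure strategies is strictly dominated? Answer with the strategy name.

Y

X holds the row player's payoff strictly below Y in every row: 1 < 4, -6 < -5, 3 < 8.
So Y is strictly dominated for the column player.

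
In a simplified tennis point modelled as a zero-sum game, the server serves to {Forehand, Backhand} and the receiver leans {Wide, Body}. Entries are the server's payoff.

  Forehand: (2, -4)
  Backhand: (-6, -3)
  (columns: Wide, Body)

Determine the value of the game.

Row minima: Forehand → -4, Backhand → -6; maximin = -4.
Column maxima: Wide → 2, Body → -3; minimax = -3.
-4 ≠ -3, so there is no saddle point; optimal play is mixed.
Let the server play Forehand with probability p. Expected payoff against Wide: 2p + (-6)(1−p) = 8p − 6; against Body: (-4)p + (-3)(1−p) = −p − 3.
Setting these equal: 8p − 6 = −p − 3 ⇒ 9p = 3 ⇒ p = 1/3, and the value is (8)·(1/3) − 6 = -10/3.
For the receiver: with q = P(Wide), equating Forehand's and Backhand's payoffs gives 6q − 4 = −3q − 3 ⇒ q = 1/9.

-10/3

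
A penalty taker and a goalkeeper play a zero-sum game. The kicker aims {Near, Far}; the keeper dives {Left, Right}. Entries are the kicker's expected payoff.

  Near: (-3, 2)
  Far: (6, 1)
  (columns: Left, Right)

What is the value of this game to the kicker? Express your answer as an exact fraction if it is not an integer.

3/2

Row minima: Near → -3, Far → 1; maximin = 1.
Column maxima: Left → 6, Right → 2; minimax = 2.
1 ≠ 2, so there is no saddle point; optimal play is mixed.
Let the kicker play Near with probability p. Expected payoff against Left: (-3)p + 6(1−p) = −9p + 6; against Right: 2p + 1(1−p) = p + 1.
Setting these equal: −9p + 6 = p + 1 ⇒ −10p = -5 ⇒ p = 1/2, and the value is (-9)·(1/2) + 6 = 3/2.
For the keeper: with q = P(Left), equating Near's and Far's payoffs gives −5q + 2 = 5q + 1 ⇒ q = 1/10.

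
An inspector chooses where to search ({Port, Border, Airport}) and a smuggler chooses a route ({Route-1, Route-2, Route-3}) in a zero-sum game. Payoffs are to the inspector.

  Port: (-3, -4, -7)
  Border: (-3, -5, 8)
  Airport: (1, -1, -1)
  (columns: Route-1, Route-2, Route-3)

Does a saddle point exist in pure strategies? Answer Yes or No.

Row minima: Port → -7, Border → -5, Airport → -1; maximin = -1.
Column maxima: Route-1 → 1, Route-2 → -1, Route-3 → 8; minimax = -1.
maximin = minimax = -1, so a saddle point exists.

Yes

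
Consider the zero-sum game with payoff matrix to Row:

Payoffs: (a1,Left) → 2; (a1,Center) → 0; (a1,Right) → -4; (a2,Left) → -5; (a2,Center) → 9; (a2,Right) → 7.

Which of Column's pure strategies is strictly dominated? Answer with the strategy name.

Right holds Row's payoff strictly below Center in every row: -4 < 0, 7 < 9.
So Center is strictly dominated for Column.

Center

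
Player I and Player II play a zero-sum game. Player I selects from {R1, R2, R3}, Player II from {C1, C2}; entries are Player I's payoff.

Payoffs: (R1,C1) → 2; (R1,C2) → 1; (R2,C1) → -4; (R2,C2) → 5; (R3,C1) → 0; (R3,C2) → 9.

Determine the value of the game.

Row minima: R1 → 1, R2 → -4, R3 → 0; maximin = 1.
Column maxima: C1 → 2, C2 → 9; minimax = 2.
1 ≠ 2, so there is no saddle point; optimal play is mixed.
R2 is strictly dominated by R3, so Player I never plays it.
On the remaining 2×2 (R1, R3 vs C1, C2):
Let Player I play R1 with probability p. Expected payoff against C1: 2p + 0(1−p) = 2p; against C2: 1p + 9(1−p) = −8p + 9.
Setting these equal: 2p = −8p + 9 ⇒ 10p = 9 ⇒ p = 9/10, and the value is (2)·(9/10) = 9/5.
For Player II: with q = P(C1), equating R1's and R3's payoffs gives q + 1 = −9q + 9 ⇒ q = 4/5.

9/5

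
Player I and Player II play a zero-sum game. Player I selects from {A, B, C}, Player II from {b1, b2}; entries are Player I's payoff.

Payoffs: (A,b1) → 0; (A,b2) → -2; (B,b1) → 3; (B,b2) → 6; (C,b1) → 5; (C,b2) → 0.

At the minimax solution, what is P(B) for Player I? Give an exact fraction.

5/8

Row minima: A → -2, B → 3, C → 0; maximin = 3.
Column maxima: b1 → 5, b2 → 6; minimax = 5.
3 ≠ 5, so there is no saddle point; optimal play is mixed.
A is strictly dominated by B, so Player I never plays it.
On the remaining 2×2 (B, C vs b1, b2):
Let Player I play B with probability p. Expected payoff against b1: 3p + 5(1−p) = −2p + 5; against b2: 6p + 0(1−p) = 6p.
Setting these equal: −2p + 5 = 6p ⇒ −8p = -5 ⇒ p = 5/8, and the value is (-2)·(5/8) + 5 = 15/4.
For Player II: with q = P(b1), equating B's and C's payoffs gives −3q + 6 = 5q ⇒ q = 3/4.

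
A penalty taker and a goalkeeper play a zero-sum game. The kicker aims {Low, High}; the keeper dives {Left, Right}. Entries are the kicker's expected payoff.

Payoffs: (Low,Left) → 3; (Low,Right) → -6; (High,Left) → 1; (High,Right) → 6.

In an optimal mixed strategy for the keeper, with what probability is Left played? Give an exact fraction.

6/7

Row minima: Low → -6, High → 1; maximin = 1.
Column maxima: Left → 3, Right → 6; minimax = 3.
1 ≠ 3, so there is no saddle point; optimal play is mixed.
Let the kicker play Low with probability p. Expected payoff against Left: 3p + 1(1−p) = 2p + 1; against Right: (-6)p + 6(1−p) = −12p + 6.
Setting these equal: 2p + 1 = −12p + 6 ⇒ 14p = 5 ⇒ p = 5/14, and the value is (2)·(5/14) + 1 = 12/7.
For the keeper: with q = P(Left), equating Low's and High's payoffs gives 9q − 6 = −5q + 6 ⇒ q = 6/7.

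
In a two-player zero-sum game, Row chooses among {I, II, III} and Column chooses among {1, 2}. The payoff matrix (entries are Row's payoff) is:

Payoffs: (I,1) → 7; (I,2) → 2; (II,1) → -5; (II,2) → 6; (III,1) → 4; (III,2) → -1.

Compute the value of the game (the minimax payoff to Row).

13/4

Row minima: I → 2, II → -5, III → -1; maximin = 2.
Column maxima: 1 → 7, 2 → 6; minimax = 6.
2 ≠ 6, so there is no saddle point; optimal play is mixed.
III is strictly dominated by I, so Row never plays it.
On the remaining 2×2 (I, II vs 1, 2):
Let Row play I with probability p. Expected payoff against 1: 7p + (-5)(1−p) = 12p − 5; against 2: 2p + 6(1−p) = −4p + 6.
Setting these equal: 12p − 5 = −4p + 6 ⇒ 16p = 11 ⇒ p = 11/16, and the value is (12)·(11/16) − 5 = 13/4.
For Column: with q = P(1), equating I's and II's payoffs gives 5q + 2 = −11q + 6 ⇒ q = 1/4.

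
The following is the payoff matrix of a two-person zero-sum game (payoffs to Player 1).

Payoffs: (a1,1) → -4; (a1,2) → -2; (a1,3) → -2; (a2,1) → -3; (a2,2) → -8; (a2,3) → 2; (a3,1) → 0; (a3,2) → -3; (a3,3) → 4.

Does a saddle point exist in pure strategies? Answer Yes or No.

Row minima: a1 → -4, a2 → -8, a3 → -3; maximin = -3.
Column maxima: 1 → 0, 2 → -2, 3 → 4; minimax = -2.
-3 ≠ -2, so no pure-strategy equilibrium exists.

No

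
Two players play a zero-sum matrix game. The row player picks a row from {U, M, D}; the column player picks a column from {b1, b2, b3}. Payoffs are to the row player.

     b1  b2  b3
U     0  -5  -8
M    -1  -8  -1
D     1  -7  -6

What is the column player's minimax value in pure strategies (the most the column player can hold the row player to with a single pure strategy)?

Column maxima: b1 → 1, b2 → -5, b3 → -1.
The smallest of these is -5.

-5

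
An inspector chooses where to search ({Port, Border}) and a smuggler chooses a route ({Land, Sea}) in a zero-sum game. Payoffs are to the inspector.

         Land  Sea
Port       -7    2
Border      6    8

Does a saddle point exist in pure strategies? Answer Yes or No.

Yes

Row minima: Port → -7, Border → 6; maximin = 6.
Column maxima: Land → 6, Sea → 8; minimax = 6.
maximin = minimax = 6, so a saddle point exists.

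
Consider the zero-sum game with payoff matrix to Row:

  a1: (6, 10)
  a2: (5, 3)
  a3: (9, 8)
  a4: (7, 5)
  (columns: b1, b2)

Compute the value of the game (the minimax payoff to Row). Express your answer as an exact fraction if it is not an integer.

Row minima: a1 → 6, a2 → 3, a3 → 8, a4 → 5; maximin = 8.
Column maxima: b1 → 9, b2 → 10; minimax = 9.
8 ≠ 9, so there is no saddle point; optimal play is mixed.
a2 is strictly dominated by a1, so Row never plays it.
a4 is strictly dominated by a3, so Row never plays it.
On the remaining 2×2 (a1, a3 vs b1, b2):
Let Row play a1 with probability p. Expected payoff against b1: 6p + 9(1−p) = −3p + 9; against b2: 10p + 8(1−p) = 2p + 8.
Setting these equal: −3p + 9 = 2p + 8 ⇒ −5p = -1 ⇒ p = 1/5, and the value is (-3)·(1/5) + 9 = 42/5.
For Column: with q = P(b1), equating a1's and a3's payoffs gives −4q + 10 = q + 8 ⇒ q = 2/5.

42/5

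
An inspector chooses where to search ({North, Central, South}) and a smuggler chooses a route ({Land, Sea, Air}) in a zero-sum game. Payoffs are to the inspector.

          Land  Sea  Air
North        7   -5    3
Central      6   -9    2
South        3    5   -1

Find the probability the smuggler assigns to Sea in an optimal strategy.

2/7

Row minima: North → -5, Central → -9, South → -1; maximin = -1.
Column maxima: Land → 7, Sea → 5, Air → 3; minimax = 3.
-1 ≠ 3, so there is no saddle point; optimal play is mixed.
Central is strictly dominated by North, so the inspector never plays it.
Land is strictly dominated by Air (it gives the inspector strictly more in every row), so the smuggler never plays it.
On the remaining 2×2 (North, South vs Sea, Air):
Let the inspector play North with probability p. Expected payoff against Sea: (-5)p + 5(1−p) = −10p + 5; against Air: 3p + (-1)(1−p) = 4p − 1.
Setting these equal: −10p + 5 = 4p − 1 ⇒ −14p = -6 ⇒ p = 3/7, and the value is (-10)·(3/7) + 5 = 5/7.
For the smuggler: with q = P(Sea), equating North's and South's payoffs gives −8q + 3 = 6q − 1 ⇒ q = 2/7.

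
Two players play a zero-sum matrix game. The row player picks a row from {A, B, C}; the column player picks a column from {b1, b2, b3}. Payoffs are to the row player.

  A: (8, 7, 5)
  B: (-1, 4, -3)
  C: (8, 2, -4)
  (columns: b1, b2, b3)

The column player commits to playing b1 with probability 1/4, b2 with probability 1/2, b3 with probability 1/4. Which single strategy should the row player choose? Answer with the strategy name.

Expected payoff of A: (1/4)·8 + (1/2)·7 + (1/4)·5 = 27/4.
Expected payoff of B: (1/4)·(-1) + (1/2)·4 + (1/4)·(-3) = 1.
Expected payoff of C: (1/4)·8 + (1/2)·2 + (1/4)·(-4) = 2.
The largest is 27/4, so the row player's best response is A.

A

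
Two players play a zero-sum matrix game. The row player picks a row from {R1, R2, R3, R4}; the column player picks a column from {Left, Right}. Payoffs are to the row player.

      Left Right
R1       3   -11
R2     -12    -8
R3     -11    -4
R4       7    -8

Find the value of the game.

-58/11

Row minima: R1 → -11, R2 → -12, R3 → -11, R4 → -8; maximin = -8.
Column maxima: Left → 7, Right → -4; minimax = -4.
-8 ≠ -4, so there is no saddle point; optimal play is mixed.
R1 is strictly dominated by R4, so the row player never plays it.
R2 is strictly dominated by R3, so the row player never plays it.
On the remaining 2×2 (R3, R4 vs Left, Right):
Let the row player play R3 with probability p. Expected payoff against Left: (-11)p + 7(1−p) = −18p + 7; against Right: (-4)p + (-8)(1−p) = 4p − 8.
Setting these equal: −18p + 7 = 4p − 8 ⇒ −22p = -15 ⇒ p = 15/22, and the value is (-18)·(15/22) + 7 = -58/11.
For the column player: with q = P(Left), equating R3's and R4's payoffs gives −7q − 4 = 15q − 8 ⇒ q = 2/11.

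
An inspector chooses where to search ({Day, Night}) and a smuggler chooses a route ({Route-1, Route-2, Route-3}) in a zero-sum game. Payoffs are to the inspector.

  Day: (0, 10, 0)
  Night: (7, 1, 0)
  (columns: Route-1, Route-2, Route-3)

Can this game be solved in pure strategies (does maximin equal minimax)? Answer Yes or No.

Yes

Row minima: Day → 0, Night → 0; maximin = 0.
Column maxima: Route-1 → 7, Route-2 → 10, Route-3 → 0; minimax = 0.
maximin = minimax = 0, so a saddle point exists.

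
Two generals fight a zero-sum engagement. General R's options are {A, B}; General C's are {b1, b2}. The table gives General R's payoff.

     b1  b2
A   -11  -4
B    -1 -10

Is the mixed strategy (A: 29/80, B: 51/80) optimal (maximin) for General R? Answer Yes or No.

Against b1 this mix gives (29/80)·(-11) + (51/80)·(-1) = -37/8.
Against b2 this mix gives (29/80)·(-4) + (51/80)·(-10) = -313/40.
General C will play b2, holding General R to -313/40. Shifting weight toward the row that does better against b2 would raise this floor (the equalizing mix achieves -53/8 against both b2 and b1), so the proposed strategy is not optimal.

No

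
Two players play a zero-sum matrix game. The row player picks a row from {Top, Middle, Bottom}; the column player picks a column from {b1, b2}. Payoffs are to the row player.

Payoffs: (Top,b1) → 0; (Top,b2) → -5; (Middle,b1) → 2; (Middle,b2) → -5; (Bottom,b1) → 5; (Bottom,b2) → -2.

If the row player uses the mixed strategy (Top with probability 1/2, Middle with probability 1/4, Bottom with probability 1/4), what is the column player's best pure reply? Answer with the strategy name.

If the column player plays b1, the row player's expected payoff is (1/2)·0 + (1/4)·2 + (1/4)·5 = 7/4.
If the column player plays b2, the row player's expected payoff is (1/2)·(-5) + (1/4)·(-5) + (1/4)·(-2) = -17/4.
The column player minimizes the row player's payoff; the smallest is -17/4, so the best response is b2.

b2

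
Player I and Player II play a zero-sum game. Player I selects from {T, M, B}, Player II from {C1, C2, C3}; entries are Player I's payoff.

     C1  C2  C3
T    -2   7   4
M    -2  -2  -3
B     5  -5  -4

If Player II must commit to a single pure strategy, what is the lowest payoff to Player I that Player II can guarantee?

4

Column maxima: C1 → 5, C2 → 7, C3 → 4.
The smallest of these is 4.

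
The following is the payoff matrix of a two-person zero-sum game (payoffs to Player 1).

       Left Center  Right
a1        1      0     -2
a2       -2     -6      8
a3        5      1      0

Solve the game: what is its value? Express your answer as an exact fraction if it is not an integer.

8/15

Row minima: a1 → -2, a2 → -6, a3 → 0; maximin = 0.
Column maxima: Left → 5, Center → 1, Right → 8; minimax = 1.
0 ≠ 1, so there is no saddle point; optimal play is mixed.
a1 is strictly dominated by a3, so Player 1 never plays it.
Left is strictly dominated by Center (it gives Player 1 strictly more in every row), so Player 2 never plays it.
On the remaining 2×2 (a2, a3 vs Center, Right):
Let Player 1 play a2 with probability p. Expected payoff against Center: (-6)p + 1(1−p) = −7p + 1; against Right: 8p + 0(1−p) = 8p.
Setting these equal: −7p + 1 = 8p ⇒ −15p = -1 ⇒ p = 1/15, and the value is (-7)·(1/15) + 1 = 8/15.
For Player 2: with q = P(Center), equating a2's and a3's payoffs gives −14q + 8 = q ⇒ q = 8/15.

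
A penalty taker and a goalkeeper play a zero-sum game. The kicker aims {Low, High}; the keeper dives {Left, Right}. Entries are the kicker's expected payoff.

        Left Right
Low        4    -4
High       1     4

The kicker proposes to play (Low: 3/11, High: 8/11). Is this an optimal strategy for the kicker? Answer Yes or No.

Against Left this mix gives (3/11)·4 + (8/11)·1 = 20/11.
Against Right this mix gives (3/11)·(-4) + (8/11)·4 = 20/11.
All of the keeper's active replies (Left, Right) yield 20/11, and no column does worse for the kicker. The mix makes the keeper indifferent and guarantees 20/11, so it is optimal.

Yes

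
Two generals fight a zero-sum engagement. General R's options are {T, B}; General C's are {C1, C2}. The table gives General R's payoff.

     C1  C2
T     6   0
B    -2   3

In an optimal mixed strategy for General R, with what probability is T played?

5/11

Row minima: T → 0, B → -2; maximin = 0.
Column maxima: C1 → 6, C2 → 3; minimax = 3.
0 ≠ 3, so there is no saddle point; optimal play is mixed.
Let General R play T with probability p. Expected payoff against C1: 6p + (-2)(1−p) = 8p − 2; against C2: 0p + 3(1−p) = −3p + 3.
Setting these equal: 8p − 2 = −3p + 3 ⇒ 11p = 5 ⇒ p = 5/11, and the value is (8)·(5/11) − 2 = 18/11.
For General C: with q = P(C1), equating T's and B's payoffs gives 6q = −5q + 3 ⇒ q = 3/11.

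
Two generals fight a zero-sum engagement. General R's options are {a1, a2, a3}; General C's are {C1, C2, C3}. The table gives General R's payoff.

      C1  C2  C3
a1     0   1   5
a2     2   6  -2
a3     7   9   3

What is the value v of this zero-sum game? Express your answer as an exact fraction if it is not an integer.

Row minima: a1 → 0, a2 → -2, a3 → 3; maximin = 3.
Column maxima: C1 → 7, C2 → 9, C3 → 5; minimax = 5.
3 ≠ 5, so there is no saddle point; optimal play is mixed.
a2 is strictly dominated by a3, so General R never plays it.
C2 is strictly dominated by C1 (it gives General R strictly more in every row), so General C never plays it.
On the remaining 2×2 (a1, a3 vs C1, C3):
Let General R play a1 with probability p. Expected payoff against C1: 0p + 7(1−p) = −7p + 7; against C3: 5p + 3(1−p) = 2p + 3.
Setting these equal: −7p + 7 = 2p + 3 ⇒ −9p = -4 ⇒ p = 4/9, and the value is (-7)·(4/9) + 7 = 35/9.
For General C: with q = P(C1), equating a1's and a3's payoffs gives −5q + 5 = 4q + 3 ⇒ q = 2/9.

35/9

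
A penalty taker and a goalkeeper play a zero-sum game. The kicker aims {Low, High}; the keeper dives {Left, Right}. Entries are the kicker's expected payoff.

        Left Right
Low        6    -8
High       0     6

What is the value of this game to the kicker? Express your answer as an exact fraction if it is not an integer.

9/5

Row minima: Low → -8, High → 0; maximin = 0.
Column maxima: Left → 6, Right → 6; minimax = 6.
0 ≠ 6, so there is no saddle point; optimal play is mixed.
Let the kicker play Low with probability p. Expected payoff against Left: 6p + 0(1−p) = 6p; against Right: (-8)p + 6(1−p) = −14p + 6.
Setting these equal: 6p = −14p + 6 ⇒ 20p = 6 ⇒ p = 3/10, and the value is (6)·(3/10) = 9/5.
For the keeper: with q = P(Left), equating Low's and High's payoffs gives 14q − 8 = −6q + 6 ⇒ q = 7/10.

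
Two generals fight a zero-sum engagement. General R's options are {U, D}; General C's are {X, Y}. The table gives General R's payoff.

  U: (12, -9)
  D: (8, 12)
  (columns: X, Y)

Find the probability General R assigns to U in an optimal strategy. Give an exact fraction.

4/25

Row minima: U → -9, D → 8; maximin = 8.
Column maxima: X → 12, Y → 12; minimax = 12.
8 ≠ 12, so there is no saddle point; optimal play is mixed.
Let General R play U with probability p. Expected payoff against X: 12p + 8(1−p) = 4p + 8; against Y: (-9)p + 12(1−p) = −21p + 12.
Setting these equal: 4p + 8 = −21p + 12 ⇒ 25p = 4 ⇒ p = 4/25, and the value is (4)·(4/25) + 8 = 216/25.
For General C: with q = P(X), equating U's and D's payoffs gives 21q − 9 = −4q + 12 ⇒ q = 21/25.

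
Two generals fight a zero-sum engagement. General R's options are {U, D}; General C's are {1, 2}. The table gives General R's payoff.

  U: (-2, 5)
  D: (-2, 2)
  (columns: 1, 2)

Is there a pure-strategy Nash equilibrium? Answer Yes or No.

Row minima: U → -2, D → -2; maximin = -2.
Column maxima: 1 → -2, 2 → 5; minimax = -2.
maximin = minimax = -2, so a saddle point exists.

Yes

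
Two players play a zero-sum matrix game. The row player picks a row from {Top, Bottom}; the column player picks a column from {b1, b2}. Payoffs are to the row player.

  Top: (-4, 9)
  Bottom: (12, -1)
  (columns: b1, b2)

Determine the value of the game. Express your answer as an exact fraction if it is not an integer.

Row minima: Top → -4, Bottom → -1; maximin = -1.
Column maxima: b1 → 12, b2 → 9; minimax = 9.
-1 ≠ 9, so there is no saddle point; optimal play is mixed.
Let the row player play Top with probability p. Expected payoff against b1: (-4)p + 12(1−p) = −16p + 12; against b2: 9p + (-1)(1−p) = 10p − 1.
Setting these equal: −16p + 12 = 10p − 1 ⇒ −26p = -13 ⇒ p = 1/2, and the value is (-16)·(1/2) + 12 = 4.
For the column player: with q = P(b1), equating Top's and Bottom's payoffs gives −13q + 9 = 13q − 1 ⇒ q = 5/13.

4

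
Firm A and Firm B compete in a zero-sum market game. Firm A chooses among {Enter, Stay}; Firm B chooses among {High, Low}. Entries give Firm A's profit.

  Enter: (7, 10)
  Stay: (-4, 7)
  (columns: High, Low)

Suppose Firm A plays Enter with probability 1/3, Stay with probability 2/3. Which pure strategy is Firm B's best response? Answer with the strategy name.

High

If Firm B plays High, Firm A's expected payoff is (1/3)·7 + (2/3)·(-4) = -1/3.
If Firm B plays Low, Firm A's expected payoff is (1/3)·10 + (2/3)·7 = 8.
Firm B minimizes Firm A's payoff; the smallest is -1/3, so the best response is High.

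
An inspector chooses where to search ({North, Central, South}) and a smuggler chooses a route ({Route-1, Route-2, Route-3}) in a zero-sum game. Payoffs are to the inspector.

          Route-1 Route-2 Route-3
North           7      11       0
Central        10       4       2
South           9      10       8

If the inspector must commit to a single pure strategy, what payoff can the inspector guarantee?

Row minima: North → 0, Central → 2, South → 8.
The best of these is 8.

8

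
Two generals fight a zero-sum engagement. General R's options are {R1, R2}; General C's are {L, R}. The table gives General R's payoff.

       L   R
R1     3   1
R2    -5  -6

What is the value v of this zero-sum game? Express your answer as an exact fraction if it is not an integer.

1

Row minima: R1 → 1, R2 → -6; maximin = 1.
Column maxima: L → 3, R → 1; minimax = 1.
Since maximin = minimax = 1, there is a saddle point and the value is 1.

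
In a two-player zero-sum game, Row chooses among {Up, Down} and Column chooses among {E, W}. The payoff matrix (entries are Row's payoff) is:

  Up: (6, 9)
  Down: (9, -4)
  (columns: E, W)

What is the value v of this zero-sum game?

105/16

Row minima: Up → 6, Down → -4; maximin = 6.
Column maxima: E → 9, W → 9; minimax = 9.
6 ≠ 9, so there is no saddle point; optimal play is mixed.
Let Row play Up with probability p. Expected payoff against E: 6p + 9(1−p) = −3p + 9; against W: 9p + (-4)(1−p) = 13p − 4.
Setting these equal: −3p + 9 = 13p − 4 ⇒ −16p = -13 ⇒ p = 13/16, and the value is (-3)·(13/16) + 9 = 105/16.
For Column: with q = P(E), equating Up's and Down's payoffs gives −3q + 9 = 13q − 4 ⇒ q = 13/16.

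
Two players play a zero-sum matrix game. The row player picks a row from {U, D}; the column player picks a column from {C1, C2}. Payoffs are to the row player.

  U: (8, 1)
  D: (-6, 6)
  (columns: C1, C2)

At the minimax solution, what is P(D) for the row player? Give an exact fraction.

Row minima: U → 1, D → -6; maximin = 1.
Column maxima: C1 → 8, C2 → 6; minimax = 6.
1 ≠ 6, so there is no saddle point; optimal play is mixed.
Let the row player play U with probability p. Expected payoff against C1: 8p + (-6)(1−p) = 14p − 6; against C2: 1p + 6(1−p) = −5p + 6.
Setting these equal: 14p − 6 = −5p + 6 ⇒ 19p = 12 ⇒ p = 12/19, and the value is (14)·(12/19) − 6 = 54/19.
For the column player: with q = P(C1), equating U's and D's payoffs gives 7q + 1 = −12q + 6 ⇒ q = 5/19.

7/19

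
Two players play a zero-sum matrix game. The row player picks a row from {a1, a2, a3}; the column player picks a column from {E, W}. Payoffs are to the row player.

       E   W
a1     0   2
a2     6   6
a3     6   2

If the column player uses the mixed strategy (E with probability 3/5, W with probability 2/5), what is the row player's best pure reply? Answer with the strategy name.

a2

Expected payoff of a1: (3/5)·0 + (2/5)·2 = 4/5.
Expected payoff of a2: (3/5)·6 + (2/5)·6 = 6.
Expected payoff of a3: (3/5)·6 + (2/5)·2 = 22/5.
The largest is 6, so the row player's best response is a2.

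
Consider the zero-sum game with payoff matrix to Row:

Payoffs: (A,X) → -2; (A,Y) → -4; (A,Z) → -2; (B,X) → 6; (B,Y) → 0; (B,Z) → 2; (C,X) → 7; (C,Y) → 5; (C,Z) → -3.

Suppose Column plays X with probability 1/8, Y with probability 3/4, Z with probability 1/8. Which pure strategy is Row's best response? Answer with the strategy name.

Expected payoff of A: (1/8)·(-2) + (3/4)·(-4) + (1/8)·(-2) = -7/2.
Expected payoff of B: (1/8)·6 + (3/4)·0 + (1/8)·2 = 1.
Expected payoff of C: (1/8)·7 + (3/4)·5 + (1/8)·(-3) = 17/4.
The largest is 17/4, so Row's best response is C.

C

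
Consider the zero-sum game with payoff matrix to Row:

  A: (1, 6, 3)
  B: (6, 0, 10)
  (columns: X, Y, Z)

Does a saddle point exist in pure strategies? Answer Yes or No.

No

Row minima: A → 1, B → 0; maximin = 1.
Column maxima: X → 6, Y → 6, Z → 10; minimax = 6.
1 ≠ 6, so no pure-strategy equilibrium exists.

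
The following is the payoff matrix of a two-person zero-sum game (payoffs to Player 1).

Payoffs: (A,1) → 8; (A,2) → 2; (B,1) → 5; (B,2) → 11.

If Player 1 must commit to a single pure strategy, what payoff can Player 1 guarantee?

Row minima: A → 2, B → 5.
The best of these is 5.

5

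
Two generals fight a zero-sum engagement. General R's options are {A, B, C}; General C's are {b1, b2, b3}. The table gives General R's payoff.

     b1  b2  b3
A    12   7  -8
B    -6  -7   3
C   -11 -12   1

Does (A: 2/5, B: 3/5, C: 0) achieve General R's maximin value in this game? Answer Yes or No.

Against b1 this mix gives (2/5)·12 + (3/5)·(-6) = 6/5.
Against b2 this mix gives (2/5)·7 + (3/5)·(-7) = -7/5.
Against b3 this mix gives (2/5)·(-8) + (3/5)·3 = -7/5.
All of General C's active replies (b2, b3) yield -7/5, and no column does worse for General R. The mix makes General C indifferent and guarantees -7/5, so it is optimal.

Yes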